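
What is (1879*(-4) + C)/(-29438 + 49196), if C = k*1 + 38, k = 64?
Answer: -3707/9879 ≈ -0.37524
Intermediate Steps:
C = 102 (C = 64*1 + 38 = 64 + 38 = 102)
(1879*(-4) + C)/(-29438 + 49196) = (1879*(-4) + 102)/(-29438 + 49196) = (-7516 + 102)/19758 = -7414*1/19758 = -3707/9879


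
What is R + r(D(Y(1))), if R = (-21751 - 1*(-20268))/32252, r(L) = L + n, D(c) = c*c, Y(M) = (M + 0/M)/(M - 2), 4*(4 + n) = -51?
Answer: -127363/8063 ≈ -15.796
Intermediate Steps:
n = -67/4 (n = -4 + (¼)*(-51) = -4 - 51/4 = -67/4 ≈ -16.750)
Y(M) = M/(-2 + M) (Y(M) = (M + 0)/(-2 + M) = M/(-2 + M))
D(c) = c²
r(L) = -67/4 + L (r(L) = L - 67/4 = -67/4 + L)
R = -1483/32252 (R = (-21751 + 20268)*(1/32252) = -1483*1/32252 = -1483/32252 ≈ -0.045982)
R + r(D(Y(1))) = -1483/32252 + (-67/4 + (1/(-2 + 1))²) = -1483/32252 + (-67/4 + (1/(-1))²) = -1483/32252 + (-67/4 + (1*(-1))²) = -1483/32252 + (-67/4 + (-1)²) = -1483/32252 + (-67/4 + 1) = -1483/32252 - 63/4 = -127363/8063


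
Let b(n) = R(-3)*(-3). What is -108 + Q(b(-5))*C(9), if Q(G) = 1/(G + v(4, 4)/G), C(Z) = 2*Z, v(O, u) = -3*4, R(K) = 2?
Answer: -225/2 ≈ -112.50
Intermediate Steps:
v(O, u) = -12
b(n) = -6 (b(n) = 2*(-3) = -6)
Q(G) = 1/(G - 12/G)
-108 + Q(b(-5))*C(9) = -108 + (-6/(-12 + (-6)²))*(2*9) = -108 - 6/(-12 + 36)*18 = -108 - 6/24*18 = -108 - 6*1/24*18 = -108 - ¼*18 = -108 - 9/2 = -225/2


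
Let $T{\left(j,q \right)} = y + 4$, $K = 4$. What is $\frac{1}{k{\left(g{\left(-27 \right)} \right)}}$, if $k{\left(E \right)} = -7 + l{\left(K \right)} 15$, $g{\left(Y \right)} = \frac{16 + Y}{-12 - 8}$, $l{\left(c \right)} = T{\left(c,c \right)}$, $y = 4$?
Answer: $\frac{1}{113} \approx 0.0088496$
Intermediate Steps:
$T{\left(j,q \right)} = 8$ ($T{\left(j,q \right)} = 4 + 4 = 8$)
$l{\left(c \right)} = 8$
$g{\left(Y \right)} = - \frac{4}{5} - \frac{Y}{20}$ ($g{\left(Y \right)} = \frac{16 + Y}{-20} = \left(16 + Y\right) \left(- \frac{1}{20}\right) = - \frac{4}{5} - \frac{Y}{20}$)
$k{\left(E \right)} = 113$ ($k{\left(E \right)} = -7 + 8 \cdot 15 = -7 + 120 = 113$)
$\frac{1}{k{\left(g{\left(-27 \right)} \right)}} = \frac{1}{113}$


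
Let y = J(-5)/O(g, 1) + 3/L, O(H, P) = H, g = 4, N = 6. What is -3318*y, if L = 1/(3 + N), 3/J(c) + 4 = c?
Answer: -178619/2 ≈ -89310.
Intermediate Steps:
J(c) = 3/(-4 + c)
L = ⅑ (L = 1/(3 + 6) = 1/9 = ⅑ ≈ 0.11111)
y = 323/12 (y = (3/(-4 - 5))/4 + 3/(⅑) = (3/(-9))*(¼) + 3*9 = (3*(-⅑))*(¼) + 27 = -⅓*¼ + 27 = -1/12 + 27 = 323/12 ≈ 26.917)
-3318*y = -3318*323/12 = -178619/2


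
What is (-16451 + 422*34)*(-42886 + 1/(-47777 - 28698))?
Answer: 6897223507653/76475 ≈ 9.0189e+7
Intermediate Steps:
(-16451 + 422*34)*(-42886 + 1/(-47777 - 28698)) = (-16451 + 14348)*(-42886 + 1/(-76475)) = -2103*(-42886 - 1/76475) = -2103*(-3279706851/76475) = 6897223507653/76475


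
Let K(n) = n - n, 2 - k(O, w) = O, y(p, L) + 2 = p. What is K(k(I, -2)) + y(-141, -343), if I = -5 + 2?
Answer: -143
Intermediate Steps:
y(p, L) = -2 + p
I = -3
k(O, w) = 2 - O
K(n) = 0
K(k(I, -2)) + y(-141, -343) = 0 + (-2 - 141) = 0 - 143 = -143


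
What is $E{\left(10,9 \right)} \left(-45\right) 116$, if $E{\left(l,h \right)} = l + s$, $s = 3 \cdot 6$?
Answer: $-146160$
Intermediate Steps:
$s = 18$
$E{\left(l,h \right)} = 18 + l$ ($E{\left(l,h \right)} = l + 18 = 18 + l$)
$E{\left(10,9 \right)} \left(-45\right) 116 = \left(18 + 10\right) \left(-45\right) 116 = 28 \left(-45\right) 116 = \left(-1260\right) 116 = -146160$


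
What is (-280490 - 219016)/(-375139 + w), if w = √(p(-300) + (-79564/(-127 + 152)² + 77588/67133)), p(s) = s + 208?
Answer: 154162527518326250/115779142793768787 + 8325100*I*√531548467241/115779142793768787 ≈ 1.3315 + 5.2424e-5*I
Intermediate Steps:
p(s) = 208 + s
w = 2*I*√531548467241/98725 (w = √((208 - 300) + (-79564/(-127 + 152)² + 77588/67133)) = √(-92 + (-79564/(25²) + 77588*(1/67133))) = √(-92 + (-79564/625 + 4564/3949)) = √(-92 - 311345736/2468125) = √(-538413236/2468125) = 2*I*√531548467241/98725 ≈ 14.77*I)
(-280490 - 219016)/(-375139 + w) = (-280490 - 219016)/(-375139 + 2*I*√531548467241/98725) = -499506/(-375139 + 2*I*√531548467241/98725)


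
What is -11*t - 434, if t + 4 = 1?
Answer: -401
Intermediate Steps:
t = -3 (t = -4 + 1 = -3)
-11*t - 434 = -11*(-3) - 434 = 33 - 434 = -401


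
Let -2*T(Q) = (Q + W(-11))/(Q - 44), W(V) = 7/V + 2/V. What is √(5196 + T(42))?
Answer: 3*√279983/22 ≈ 72.155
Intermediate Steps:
W(V) = 9/V
T(Q) = -(-9/11 + Q)/(2*(-44 + Q)) (T(Q) = -(Q + 9/(-11))/(2*(Q - 44)) = -(Q + 9*(-1/11))/(2*(-44 + Q)) = -(Q - 9/11)/(2*(-44 + Q)) = -(-9/11 + Q)/(2*(-44 + Q)))
√(5196 + T(42)) = √(5196 + (9 - 11*42)/(22*(-44 + 42))) = √(5196 + (1/22)*(9 - 462)/(-2)) = √(5196 + (1/22)*(-½)*(-453)) = √(5196 + 453/44) = √(229077/44) = 3*√279983/22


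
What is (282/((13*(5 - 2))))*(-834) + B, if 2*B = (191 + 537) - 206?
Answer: -75003/13 ≈ -5769.5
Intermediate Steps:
B = 261 (B = ((191 + 537) - 206)/2 = (728 - 206)/2 = (1/2)*522 = 261)
(282/((13*(5 - 2))))*(-834) + B = (282/((13*(5 - 2))))*(-834) + 261 = (282/((13*3)))*(-834) + 261 = (282/39)*(-834) + 261 = (282*(1/39))*(-834) + 261 = (94/13)*(-834) + 261 = -78396/13 + 261 = -75003/13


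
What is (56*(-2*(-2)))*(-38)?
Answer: -8512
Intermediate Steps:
(56*(-2*(-2)))*(-38) = (56*4)*(-38) = 224*(-38) = -8512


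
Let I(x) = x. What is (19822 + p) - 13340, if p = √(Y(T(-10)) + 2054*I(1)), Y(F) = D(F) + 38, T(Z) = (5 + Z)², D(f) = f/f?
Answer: 6482 + √2093 ≈ 6527.8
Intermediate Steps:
D(f) = 1
Y(F) = 39 (Y(F) = 1 + 38 = 39)
p = √2093 (p = √(39 + 2054*1) = √(39 + 2054) = √2093 ≈ 45.749)
(19822 + p) - 13340 = (19822 + √2093) - 13340 = 6482 + √2093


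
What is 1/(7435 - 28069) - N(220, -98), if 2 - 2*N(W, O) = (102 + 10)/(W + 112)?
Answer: -1423829/1712622 ≈ -0.83137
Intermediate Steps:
N(W, O) = 1 - 56/(112 + W) (N(W, O) = 1 - (102 + 10)/(2*(W + 112)) = 1 - 56/(112 + W))
1/(7435 - 28069) - N(220, -98) = 1/(7435 - 28069) - (56 + 220)/(112 + 220) = 1/(-20634) - 276/332 = -1/20634 - 276/332 = -1/20634 - 1*69/83 = -1/20634 - 69/83 = -1423829/1712622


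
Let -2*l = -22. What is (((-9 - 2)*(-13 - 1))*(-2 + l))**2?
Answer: 1920996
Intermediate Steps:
l = 11 (l = -1/2*(-22) = 11)
(((-9 - 2)*(-13 - 1))*(-2 + l))**2 = (((-9 - 2)*(-13 - 1))*(-2 + 11))**2 = (-11*(-14)*9)**2 = (154*9)**2 = 1386**2 = 1920996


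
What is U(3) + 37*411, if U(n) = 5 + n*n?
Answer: 15221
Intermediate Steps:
U(n) = 5 + n**2
U(3) + 37*411 = (5 + 3**2) + 37*411 = (5 + 9) + 15207 = 14 + 15207 = 15221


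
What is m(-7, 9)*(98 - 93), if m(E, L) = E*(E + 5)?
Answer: 70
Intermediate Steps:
m(E, L) = E*(5 + E)
m(-7, 9)*(98 - 93) = (-7*(5 - 7))*(98 - 93) = -7*(-2)*5 = 14*5 = 70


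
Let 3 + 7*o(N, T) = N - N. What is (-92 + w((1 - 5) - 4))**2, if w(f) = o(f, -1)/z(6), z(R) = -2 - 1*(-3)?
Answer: 418609/49 ≈ 8543.0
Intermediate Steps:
z(R) = 1 (z(R) = -2 + 3 = 1)
o(N, T) = -3/7 (o(N, T) = -3/7 + (N - N)/7 = -3/7 + (1/7)*0 = -3/7 + 0 = -3/7)
w(f) = -3/7 (w(f) = -3/7/1 = -3/7*1 = -3/7)
(-92 + w((1 - 5) - 4))**2 = (-92 - 3/7)**2 = (-647/7)**2 = 418609/49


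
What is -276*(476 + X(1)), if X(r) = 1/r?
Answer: -131652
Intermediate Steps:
-276*(476 + X(1)) = -276*(476 + 1/1) = -276*(476 + 1) = -276*477 = -131652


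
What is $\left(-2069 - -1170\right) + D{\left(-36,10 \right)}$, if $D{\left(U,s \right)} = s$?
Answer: $-889$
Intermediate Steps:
$\left(-2069 - -1170\right) + D{\left(-36,10 \right)} = \left(-2069 - -1170\right) + 10 = \left(-2069 + 1170\right) + 10 = -899 + 10 = -889$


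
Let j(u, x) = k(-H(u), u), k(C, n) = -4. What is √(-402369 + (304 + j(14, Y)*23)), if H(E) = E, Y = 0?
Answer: I*√402157 ≈ 634.16*I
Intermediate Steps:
j(u, x) = -4
√(-402369 + (304 + j(14, Y)*23)) = √(-402369 + (304 - 4*23)) = √(-402369 + (304 - 92)) = √(-402369 + 212) = √(-402157) = I*√402157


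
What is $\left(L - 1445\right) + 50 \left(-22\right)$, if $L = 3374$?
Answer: $829$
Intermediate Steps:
$\left(L - 1445\right) + 50 \left(-22\right) = \left(3374 - 1445\right) + 50 \left(-22\right) = 1929 - 1100 = 829$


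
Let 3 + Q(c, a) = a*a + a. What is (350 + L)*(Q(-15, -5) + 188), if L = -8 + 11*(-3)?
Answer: 63345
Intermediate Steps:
Q(c, a) = -3 + a + a**2 (Q(c, a) = -3 + (a*a + a) = -3 + (a**2 + a) = -3 + (a + a**2) = -3 + a + a**2)
L = -41 (L = -8 - 33 = -41)
(350 + L)*(Q(-15, -5) + 188) = (350 - 41)*((-3 - 5 + (-5)**2) + 188) = 309*((-3 - 5 + 25) + 188) = 309*(17 + 188) = 309*205 = 63345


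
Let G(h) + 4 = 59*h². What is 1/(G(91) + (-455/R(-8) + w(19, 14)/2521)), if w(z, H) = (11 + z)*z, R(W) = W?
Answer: 20168/9854732215 ≈ 2.0465e-6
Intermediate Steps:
w(z, H) = z*(11 + z)
G(h) = -4 + 59*h²
1/(G(91) + (-455/R(-8) + w(19, 14)/2521)) = 1/((-4 + 59*91²) + (-455/(-8) + (19*(11 + 19))/2521)) = 1/((-4 + 59*8281) + (-455*(-⅛) + (19*30)*(1/2521))) = 1/((-4 + 488579) + (455/8 + 570*(1/2521))) = 1/(488575 + (455/8 + 570/2521)) = 1/(488575 + 1151615/20168) = 1/(9854732215/20168) = 20168/9854732215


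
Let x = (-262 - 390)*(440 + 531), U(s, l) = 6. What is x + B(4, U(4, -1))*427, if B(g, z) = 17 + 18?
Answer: -618147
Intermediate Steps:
x = -633092 (x = -652*971 = -633092)
B(g, z) = 35
x + B(4, U(4, -1))*427 = -633092 + 35*427 = -633092 + 14945 = -618147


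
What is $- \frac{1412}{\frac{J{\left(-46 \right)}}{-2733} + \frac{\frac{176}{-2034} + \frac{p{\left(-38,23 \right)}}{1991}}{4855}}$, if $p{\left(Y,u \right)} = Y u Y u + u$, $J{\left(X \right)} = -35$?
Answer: $- \frac{1264545675979542}{82227358715} \approx -15379.0$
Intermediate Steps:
$p{\left(Y,u \right)} = u + Y^{2} u^{2}$ ($p{\left(Y,u \right)} = u Y^{2} u + u = Y^{2} u^{2} + u = u + Y^{2} u^{2}$)
$- \frac{1412}{\frac{J{\left(-46 \right)}}{-2733} + \frac{\frac{176}{-2034} + \frac{p{\left(-38,23 \right)}}{1991}}{4855}} = - \frac{1412}{- \frac{35}{-2733} + \frac{\frac{176}{-2034} + \frac{23 \left(1 + 23 \left(-38\right)^{2}\right)}{1991}}{4855}} = - \frac{1412}{\left(-35\right) \left(- \frac{1}{2733}\right) + \left(176 \left(- \frac{1}{2034}\right) + 23 \left(1 + 23 \cdot 1444\right) \frac{1}{1991}\right) \frac{1}{4855}} = - \frac{1412}{\frac{35}{2733} + \left(- \frac{88}{1017} + 23 \left(1 + 33212\right) \frac{1}{1991}\right) \frac{1}{4855}} = - \frac{1412}{\frac{35}{2733} + \left(- \frac{88}{1017} + 23 \cdot 33213 \cdot \frac{1}{1991}\right) \frac{1}{4855}} = - \frac{1412}{\frac{35}{2733} + \left(- \frac{88}{1017} + 763899 \cdot \frac{1}{1991}\right) \frac{1}{4855}} = - \frac{1412}{\frac{35}{2733} + \left(- \frac{88}{1017} + \frac{763899}{1991}\right) \frac{1}{4855}} = - \frac{1412}{\frac{35}{2733} + \frac{776710075}{2024847} \cdot \frac{1}{4855}} = - \frac{1412}{\frac{35}{2733} + \frac{155342015}{1966126437}} = - \frac{1412}{\frac{164454717430}{1791141184107}} = \left(-1412\right) \frac{1791141184107}{164454717430} = - \frac{1264545675979542}{82227358715}$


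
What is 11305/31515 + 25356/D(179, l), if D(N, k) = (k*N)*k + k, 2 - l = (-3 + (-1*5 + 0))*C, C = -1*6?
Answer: 508050133/1193529777 ≈ 0.42567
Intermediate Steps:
C = -6
l = -46 (l = 2 - (-3 + (-1*5 + 0))*(-6) = 2 - (-3 + (-5 + 0))*(-6) = 2 - (-3 - 5)*(-6) = 2 - (-8)*(-6) = 2 - 1*48 = 2 - 48 = -46)
D(N, k) = k + N*k² (D(N, k) = (N*k)*k + k = N*k² + k = k + N*k²)
11305/31515 + 25356/D(179, l) = 11305/31515 + 25356/((-46*(1 + 179*(-46)))) = 11305*(1/31515) + 25356/((-46*(1 - 8234))) = 2261/6303 + 25356/((-46*(-8233))) = 2261/6303 + 25356/378718 = 2261/6303 + 25356*(1/378718) = 2261/6303 + 12678/189359 = 508050133/1193529777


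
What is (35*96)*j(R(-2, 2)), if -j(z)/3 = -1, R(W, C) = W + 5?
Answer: 10080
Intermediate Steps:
R(W, C) = 5 + W
j(z) = 3 (j(z) = -3*(-1) = 3)
(35*96)*j(R(-2, 2)) = (35*96)*3 = 3360*3 = 10080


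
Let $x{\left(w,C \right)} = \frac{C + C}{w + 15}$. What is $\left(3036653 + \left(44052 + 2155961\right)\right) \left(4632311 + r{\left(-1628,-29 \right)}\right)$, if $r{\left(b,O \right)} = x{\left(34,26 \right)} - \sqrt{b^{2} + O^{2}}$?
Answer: $\frac{1188635682547806}{49} - 26183330 \sqrt{106049} \approx 2.4249 \cdot 10^{13}$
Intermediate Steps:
$x{\left(w,C \right)} = \frac{2 C}{15 + w}$
$r{\left(b,O \right)} = \frac{52}{49} - \sqrt{O^{2} + b^{2}}$ ($r{\left(b,O \right)} = 2 \cdot 26 \frac{1}{15 + 34} - \sqrt{b^{2} + O^{2}} = 2 \cdot 26 \cdot \frac{1}{49} - \sqrt{O^{2} + b^{2}} = \frac{52}{49} - \sqrt{O^{2} + b^{2}}$)
$\left(3036653 + \left(44052 + 2155961\right)\right) \left(4632311 + r{\left(-1628,-29 \right)}\right) = \left(3036653 + \left(44052 + 2155961\right)\right) \left(4632311 + \left(\frac{52}{49} - \sqrt{\left(-29\right)^{2} + \left(-1628\right)^{2}}\right)\right) = \left(3036653 + 2200013\right) \left(4632311 + \left(\frac{52}{49} - \sqrt{841 + 2650384}\right)\right) = 5236666 \left(4632311 + \left(\frac{52}{49} - \sqrt{2651225}\right)\right) = 5236666 \left(4632311 + \left(\frac{52}{49} - 5 \sqrt{106049}\right)\right) = 5236666 \left(\frac{226983291}{49} - 5 \sqrt{106049}\right) = \frac{1188635682547806}{49} - 26183330 \sqrt{106049}$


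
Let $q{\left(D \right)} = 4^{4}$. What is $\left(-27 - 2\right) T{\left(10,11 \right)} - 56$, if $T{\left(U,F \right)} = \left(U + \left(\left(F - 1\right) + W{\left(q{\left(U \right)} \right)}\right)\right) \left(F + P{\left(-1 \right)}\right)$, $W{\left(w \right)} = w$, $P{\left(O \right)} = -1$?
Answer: $-80096$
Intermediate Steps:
$q{\left(D \right)} = 256$
$T{\left(U,F \right)} = \left(-1 + F\right) \left(255 + F + U\right)$ ($T{\left(U,F \right)} = \left(U + \left(\left(F - 1\right) + 256\right)\right) \left(F - 1\right) = \left(U + \left(\left(-1 + F\right) + 256\right)\right) \left(-1 + F\right) = \left(U + \left(255 + F\right)\right) \left(-1 + F\right) = \left(255 + F + U\right) \left(-1 + F\right) = \left(-1 + F\right) \left(255 + F + U\right)$)
$\left(-27 - 2\right) T{\left(10,11 \right)} - 56 = \left(-27 - 2\right) \left(-255 + 11^{2} - 10 + 254 \cdot 11 + 11 \cdot 10\right) - 56 = - 29 \left(-255 + 121 - 10 + 2794 + 110\right) - 56 = \left(-29\right) 2760 - 56 = -80040 - 56 = -80096$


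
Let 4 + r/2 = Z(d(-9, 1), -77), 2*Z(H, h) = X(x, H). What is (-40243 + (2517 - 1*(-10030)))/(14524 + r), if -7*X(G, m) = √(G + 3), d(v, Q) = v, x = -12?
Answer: -19699721664/10324998553 - 581616*I/10324998553 ≈ -1.908 - 5.6331e-5*I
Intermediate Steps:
X(G, m) = -√(3 + G)/7 (X(G, m) = -√(G + 3)/7 = -√(3 + G)/7)
Z(H, h) = -3*I/14 (Z(H, h) = (-√(3 - 12)/7)/2 = (-3*I/7)/2 = -3*I/14)
r = -8 - 3*I/7 (r = -8 + 2*(-3*I/14) = -8 - 3*I/7 ≈ -8.0 - 0.42857*I)
(-40243 + (2517 - 1*(-10030)))/(14524 + r) = (-40243 + (2517 - 1*(-10030)))/(14524 + (-8 - 3*I/7)) = (-40243 + (2517 + 10030))/(14516 - 3*I/7) = (-40243 + 12547)*(49*(14516 + 3*I/7)/10324998553) = -1357104*(14516 + 3*I/7)/10324998553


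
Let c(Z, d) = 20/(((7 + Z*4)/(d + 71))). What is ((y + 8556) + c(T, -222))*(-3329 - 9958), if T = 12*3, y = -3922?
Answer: -61306218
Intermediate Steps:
T = 36
c(Z, d) = 20*(71 + d)/(7 + 4*Z) (c(Z, d) = 20/(((7 + 4*Z)/(71 + d))) = 20*((71 + d)/(7 + 4*Z)) = 20*(71 + d)/(7 + 4*Z))
((y + 8556) + c(T, -222))*(-3329 - 9958) = ((-3922 + 8556) + 20*(71 - 222)/(7 + 4*36))*(-3329 - 9958) = (4634 + 20*(-151)/(7 + 144))*(-13287) = (4634 + 20*(-151)/151)*(-13287) = (4634 + 20*(1/151)*(-151))*(-13287) = (4634 - 20)*(-13287) = 4614*(-13287) = -61306218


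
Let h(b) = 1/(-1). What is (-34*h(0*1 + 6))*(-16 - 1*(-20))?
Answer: 136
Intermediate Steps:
h(b) = -1
(-34*h(0*1 + 6))*(-16 - 1*(-20)) = (-34*(-1))*(-16 - 1*(-20)) = 34*(-16 + 20) = 34*4 = 136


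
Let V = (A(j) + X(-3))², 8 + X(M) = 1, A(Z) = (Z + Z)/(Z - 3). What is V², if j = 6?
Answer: 81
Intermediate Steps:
A(Z) = 2*Z/(-3 + Z) (A(Z) = (2*Z)/(-3 + Z) = 2*Z/(-3 + Z))
X(M) = -7 (X(M) = -8 + 1 = -7)
V = 9 (V = (2*6/(-3 + 6) - 7)² = (2*6/3 - 7)² = (2*6*(⅓) - 7)² = (4 - 7)² = (-3)² = 9)
V² = 9² = 81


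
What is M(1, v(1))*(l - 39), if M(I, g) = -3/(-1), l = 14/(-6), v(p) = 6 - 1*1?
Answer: -124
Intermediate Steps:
v(p) = 5 (v(p) = 6 - 1 = 5)
l = -7/3 (l = 14*(-1/6) = -7/3 ≈ -2.3333)
M(I, g) = 3 (M(I, g) = -3*(-1) = 3)
M(1, v(1))*(l - 39) = 3*(-7/3 - 39) = 3*(-124/3) = -124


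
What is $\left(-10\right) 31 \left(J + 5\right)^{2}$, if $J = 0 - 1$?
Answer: $-4960$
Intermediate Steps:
$J = -1$
$\left(-10\right) 31 \left(J + 5\right)^{2} = \left(-10\right) 31 \left(-1 + 5\right)^{2} = - 310 \cdot 4^{2} = \left(-310\right) 16 = -4960$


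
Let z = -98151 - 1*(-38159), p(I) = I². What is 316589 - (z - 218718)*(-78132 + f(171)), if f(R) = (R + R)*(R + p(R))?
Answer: 2781741280709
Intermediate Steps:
z = -59992 (z = -98151 + 38159 = -59992)
f(R) = 2*R*(R + R²) (f(R) = (R + R)*(R + R²) = (2*R)*(R + R²) = 2*R*(R + R²))
316589 - (z - 218718)*(-78132 + f(171)) = 316589 - (-59992 - 218718)*(-78132 + 2*171²*(1 + 171)) = 316589 - (-278710)*(-78132 + 2*29241*172) = 316589 - (-278710)*(-78132 + 10058904) = 316589 - (-278710)*9980772 = 316589 - 1*(-2781740964120) = 316589 + 2781740964120 = 2781741280709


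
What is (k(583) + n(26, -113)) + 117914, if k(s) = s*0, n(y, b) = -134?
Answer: 117780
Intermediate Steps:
k(s) = 0
(k(583) + n(26, -113)) + 117914 = (0 - 134) + 117914 = -134 + 117914 = 117780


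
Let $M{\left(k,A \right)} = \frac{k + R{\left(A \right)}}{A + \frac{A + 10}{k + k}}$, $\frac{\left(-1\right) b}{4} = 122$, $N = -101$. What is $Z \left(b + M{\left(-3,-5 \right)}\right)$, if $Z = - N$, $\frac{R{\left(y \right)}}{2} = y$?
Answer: $- \frac{1717202}{35} \approx -49063.0$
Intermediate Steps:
$R{\left(y \right)} = 2 y$
$b = -488$ ($b = \left(-4\right) 122 = -488$)
$Z = 101$ ($Z = \left(-1\right) \left(-101\right) = 101$)
$M{\left(k,A \right)} = \frac{k + 2 A}{A + \frac{10 + A}{2 k}}$ ($M{\left(k,A \right)} = \frac{k + 2 A}{A + \frac{A + 10}{k + k}} = \frac{k + 2 A}{A + \frac{10 + A}{2 k}}$)
$Z \left(b + M{\left(-3,-5 \right)}\right) = 101 \left(-488 + 2 \left(-3\right) \frac{1}{10 - 5 + 2 \left(-5\right) \left(-3\right)} \left(-3 + 2 \left(-5\right)\right)\right) = 101 \left(-488 + 2 \left(-3\right) \frac{1}{10 - 5 + 30} \left(-3 - 10\right)\right) = 101 \left(-488 + 2 \left(-3\right) \frac{1}{35} \left(-13\right)\right) = 101 \left(-488 + \frac{78}{35}\right) = 101 \left(- \frac{17002}{35}\right) = - \frac{1717202}{35}$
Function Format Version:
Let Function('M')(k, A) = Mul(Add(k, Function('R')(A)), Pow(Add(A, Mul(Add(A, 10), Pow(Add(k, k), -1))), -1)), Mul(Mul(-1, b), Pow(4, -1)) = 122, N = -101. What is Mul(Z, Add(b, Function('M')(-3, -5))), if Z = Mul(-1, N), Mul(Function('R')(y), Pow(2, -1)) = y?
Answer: Rational(-1717202, 35) ≈ -49063.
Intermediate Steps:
Function('R')(y) = Mul(2, y)
b = -488 (b = Mul(-4, 122) = -488)
Z = 101 (Z = Mul(-1, -101) = 101)
Function('M')(k, A) = Mul(Pow(Add(A, Mul(Rational(1, 2), Pow(k, -1), Add(10, A))), -1), Add(k, Mul(2, A))) (Function('M')(k, A) = Mul(Add(k, Mul(2, A)), Pow(Add(A, Mul(Add(A, 10), Pow(Add(k, k), -1))), -1)) = Mul(Add(k, Mul(2, A)), Pow(Add(A, Mul(Add(10, A), Pow(Mul(2, k), -1))), -1)) = Mul(Add(k, Mul(2, A)), Pow(Add(A, Mul(Add(10, A), Mul(Rational(1, 2), Pow(k, -1)))), -1)) = Mul(Add(k, Mul(2, A)), Pow(Add(A, Mul(Rational(1, 2), Pow(k, -1), Add(10, A))), -1)) = Mul(Pow(Add(A, Mul(Rational(1, 2), Pow(k, -1), Add(10, A))), -1), Add(k, Mul(2, A))))
Mul(Z, Add(b, Function('M')(-3, -5))) = Mul(101, Add(-488, Mul(2, -3, Pow(Add(10, -5, Mul(2, -5, -3)), -1), Add(-3, Mul(2, -5))))) = Mul(101, Add(-488, Mul(2, -3, Pow(Add(10, -5, 30), -1), Add(-3, -10)))) = Mul(101, Add(-488, Mul(2, -3, Pow(35, -1), -13))) = Mul(101, Add(-488, Mul(2, -3, Rational(1, 35), -13))) = Mul(101, Add(-488, Rational(78, 35))) = Mul(101, Rational(-17002, 35)) = Rational(-1717202, 35)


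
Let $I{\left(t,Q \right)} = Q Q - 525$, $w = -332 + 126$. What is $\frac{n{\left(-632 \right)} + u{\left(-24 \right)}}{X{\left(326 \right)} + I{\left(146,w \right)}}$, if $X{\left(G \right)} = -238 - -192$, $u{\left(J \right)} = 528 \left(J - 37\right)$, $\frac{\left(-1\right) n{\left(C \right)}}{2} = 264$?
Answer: $- \frac{10912}{13955} \approx -0.78194$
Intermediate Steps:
$w = -206$
$n{\left(C \right)} = -528$ ($n{\left(C \right)} = \left(-2\right) 264 = -528$)
$u{\left(J \right)} = -19536 + 528 J$ ($u{\left(J \right)} = 528 \left(-37 + J\right) = -19536 + 528 J$)
$X{\left(G \right)} = -46$ ($X{\left(G \right)} = -238 + 192 = -46$)
$I{\left(t,Q \right)} = -525 + Q^{2}$ ($I{\left(t,Q \right)} = Q^{2} - 525 = -525 + Q^{2}$)
$\frac{n{\left(-632 \right)} + u{\left(-24 \right)}}{X{\left(326 \right)} + I{\left(146,w \right)}} = \frac{-528 + \left(-19536 + 528 \left(-24\right)\right)}{-46 - \left(525 - \left(-206\right)^{2}\right)} = \frac{-528 - 32208}{-46 + \left(-525 + 42436\right)} = \frac{-528 - 32208}{-46 + 41911} = - \frac{32736}{41865} = \left(-32736\right) \frac{1}{41865} = - \frac{10912}{13955}$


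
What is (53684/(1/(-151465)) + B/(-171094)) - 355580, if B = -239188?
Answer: -695634210924486/85547 ≈ -8.1316e+9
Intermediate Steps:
(53684/(1/(-151465)) + B/(-171094)) - 355580 = (53684/(1/(-151465)) - 239188/(-171094)) - 355580 = (53684/(-1/151465) - 239188*(-1/171094)) - 355580 = (53684*(-151465) + 119594/85547) - 355580 = (-8131247060 + 119594/85547) - 355580 = -695603792122226/85547 - 355580 = -695634210924486/85547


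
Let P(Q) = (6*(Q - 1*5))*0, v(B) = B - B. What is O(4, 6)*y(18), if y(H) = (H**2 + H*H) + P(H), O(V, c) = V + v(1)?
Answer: 2592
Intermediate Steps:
v(B) = 0
P(Q) = 0 (P(Q) = (6*(Q - 5))*0 = (6*(-5 + Q))*0 = (-30 + 6*Q)*0 = 0)
O(V, c) = V (O(V, c) = V + 0 = V)
y(H) = 2*H**2 (y(H) = (H**2 + H*H) + 0 = (H**2 + H**2) + 0 = 2*H**2 + 0 = 2*H**2)
O(4, 6)*y(18) = 4*(2*18**2) = 4*(2*324) = 4*648 = 2592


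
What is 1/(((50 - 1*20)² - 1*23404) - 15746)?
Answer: -1/38250 ≈ -2.6144e-5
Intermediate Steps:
1/(((50 - 1*20)² - 1*23404) - 15746) = 1/(((50 - 20)² - 23404) - 15746) = 1/((30² - 23404) - 15746) = 1/((900 - 23404) - 15746) = 1/(-22504 - 15746) = 1/(-38250) = -1/38250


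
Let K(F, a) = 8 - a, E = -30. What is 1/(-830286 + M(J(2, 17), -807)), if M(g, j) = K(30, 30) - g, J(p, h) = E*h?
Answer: -1/829798 ≈ -1.2051e-6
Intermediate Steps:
J(p, h) = -30*h
M(g, j) = -22 - g (M(g, j) = (8 - 1*30) - g = (8 - 30) - g = -22 - g)
1/(-830286 + M(J(2, 17), -807)) = 1/(-830286 + (-22 - (-30)*17)) = 1/(-830286 + (-22 - 1*(-510))) = 1/(-830286 + (-22 + 510)) = 1/(-830286 + 488) = 1/(-829798) = -1/829798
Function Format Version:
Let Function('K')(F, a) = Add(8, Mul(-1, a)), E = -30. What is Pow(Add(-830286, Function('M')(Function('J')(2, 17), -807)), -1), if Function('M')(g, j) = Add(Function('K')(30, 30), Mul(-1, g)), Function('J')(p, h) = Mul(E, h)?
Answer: Rational(-1, 829798) ≈ -1.2051e-6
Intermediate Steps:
Function('J')(p, h) = Mul(-30, h)
Function('M')(g, j) = Add(-22, Mul(-1, g)) (Function('M')(g, j) = Add(Add(8, Mul(-1, 30)), Mul(-1, g)) = Add(Add(8, -30), Mul(-1, g)) = Add(-22, Mul(-1, g)))
Pow(Add(-830286, Function('M')(Function('J')(2, 17), -807)), -1) = Pow(Add(-830286, Add(-22, Mul(-1, Mul(-30, 17)))), -1) = Pow(Add(-830286, Add(-22, Mul(-1, -510))), -1) = Pow(Add(-830286, Add(-22, 510)), -1) = Pow(Add(-830286, 488), -1) = Pow(-829798, -1) = Rational(-1, 829798)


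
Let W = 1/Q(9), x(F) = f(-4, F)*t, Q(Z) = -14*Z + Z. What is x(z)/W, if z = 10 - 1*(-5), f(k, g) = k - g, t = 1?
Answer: 2223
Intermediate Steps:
Q(Z) = -13*Z
z = 15 (z = 10 + 5 = 15)
x(F) = -4 - F (x(F) = (-4 - F)*1 = -4 - F)
W = -1/117 (W = 1/(-13*9) = 1/(-117) = -1/117 ≈ -0.0085470)
x(z)/W = (-4 - 1*15)/(-1/117) = (-4 - 15)*(-117) = -19*(-117) = 2223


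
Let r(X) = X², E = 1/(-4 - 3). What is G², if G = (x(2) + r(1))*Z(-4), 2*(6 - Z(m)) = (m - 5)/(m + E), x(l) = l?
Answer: 731025/3364 ≈ 217.31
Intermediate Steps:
E = -⅐ (E = 1/(-7) = -⅐ ≈ -0.14286)
Z(m) = 6 - (-5 + m)/(2*(-⅐ + m)) (Z(m) = 6 - (m - 5)/(2*(m - ⅐)) = 6 - (-5 + m)/(2*(-⅐ + m)))
G = 855/58 (G = (2 + 1²)*((23 + 77*(-4))/(2*(-1 + 7*(-4)))) = (2 + 1)*((23 - 308)/(2*(-1 - 28))) = 3*((½)*(-285)/(-29)) = 3*((½)*(-1/29)*(-285)) = 3*(285/58) = 855/58 ≈ 14.741)
G² = (855/58)² = 731025/3364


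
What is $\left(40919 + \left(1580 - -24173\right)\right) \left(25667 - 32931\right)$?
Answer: $-484305408$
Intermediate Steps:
$\left(40919 + \left(1580 - -24173\right)\right) \left(25667 - 32931\right) = \left(40919 + \left(1580 + 24173\right)\right) \left(-7264\right) = \left(40919 + 25753\right) \left(-7264\right) = 66672 \left(-7264\right) = -484305408$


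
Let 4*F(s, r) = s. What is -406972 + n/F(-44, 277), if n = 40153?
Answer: -4516845/11 ≈ -4.1062e+5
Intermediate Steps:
F(s, r) = s/4
-406972 + n/F(-44, 277) = -406972 + 40153/(((¼)*(-44))) = -406972 + 40153/(-11) = -406972 + 40153*(-1/11) = -406972 - 40153/11 = -4516845/11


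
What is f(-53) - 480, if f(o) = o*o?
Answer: 2329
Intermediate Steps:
f(o) = o²
f(-53) - 480 = (-53)² - 480 = 2809 - 480 = 2329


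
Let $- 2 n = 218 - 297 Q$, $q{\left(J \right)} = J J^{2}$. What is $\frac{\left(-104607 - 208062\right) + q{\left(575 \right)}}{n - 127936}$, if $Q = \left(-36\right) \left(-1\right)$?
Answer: $- \frac{6544714}{4231} \approx -1546.8$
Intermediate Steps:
$q{\left(J \right)} = J^{3}$
$Q = 36$
$n = 5237$ ($n = - \frac{218 - 10692}{2} = \left(- \frac{1}{2}\right) \left(-10474\right) = 5237$)
$\frac{\left(-104607 - 208062\right) + q{\left(575 \right)}}{n - 127936} = \frac{\left(-104607 - 208062\right) + 575^{3}}{5237 - 127936} = \frac{-312669 + 190109375}{-122699} = 189796706 \left(- \frac{1}{122699}\right) = - \frac{6544714}{4231}$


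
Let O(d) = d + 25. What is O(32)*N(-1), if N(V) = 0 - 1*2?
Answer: -114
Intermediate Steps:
O(d) = 25 + d
N(V) = -2 (N(V) = 0 - 2 = -2)
O(32)*N(-1) = (25 + 32)*(-2) = 57*(-2) = -114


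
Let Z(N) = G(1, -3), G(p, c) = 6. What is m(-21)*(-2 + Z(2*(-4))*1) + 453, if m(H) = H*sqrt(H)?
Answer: 453 - 84*I*sqrt(21) ≈ 453.0 - 384.94*I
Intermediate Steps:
m(H) = H**(3/2)
Z(N) = 6
m(-21)*(-2 + Z(2*(-4))*1) + 453 = (-21)**(3/2)*(-2 + 6*1) + 453 = (-21*I*sqrt(21))*(-2 + 6) + 453 = -21*I*sqrt(21)*4 + 453 = -84*I*sqrt(21) + 453 = 453 - 84*I*sqrt(21)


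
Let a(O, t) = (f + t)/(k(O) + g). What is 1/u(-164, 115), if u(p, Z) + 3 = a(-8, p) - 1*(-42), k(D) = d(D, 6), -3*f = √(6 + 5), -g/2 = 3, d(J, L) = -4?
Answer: 49860/2762233 - 30*√11/2762233 ≈ 0.018015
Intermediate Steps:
g = -6 (g = -2*3 = -6)
f = -√11/3 (f = -√(6 + 5)/3 = -√11/3 ≈ -1.1055)
k(D) = -4
a(O, t) = -t/10 + √11/30 (a(O, t) = (-√11/3 + t)/(-4 - 6) = (t - √11/3)/(-10) = (t - √11/3)*(-⅒) = -t/10 + √11/30)
u(p, Z) = 39 - p/10 + √11/30 (u(p, Z) = -3 + ((-p/10 + √11/30) - 1*(-42)) = -3 + ((-p/10 + √11/30) + 42) = -3 + (42 - p/10 + √11/30) = 39 - p/10 + √11/30)
1/u(-164, 115) = 1/(39 - ⅒*(-164) + √11/30) = 1/(39 + 82/5 + √11/30) = 1/(277/5 + √11/30)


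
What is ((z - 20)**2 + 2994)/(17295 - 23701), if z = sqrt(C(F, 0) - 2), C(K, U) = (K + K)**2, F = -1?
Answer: -1698/3203 + 20*sqrt(2)/3203 ≈ -0.52130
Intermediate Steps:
C(K, U) = 4*K**2 (C(K, U) = (2*K)**2 = 4*K**2)
z = sqrt(2) (z = sqrt(4*(-1)**2 - 2) = sqrt(4*1 - 2) = sqrt(4 - 2) = sqrt(2) ≈ 1.4142)
((z - 20)**2 + 2994)/(17295 - 23701) = ((sqrt(2) - 20)**2 + 2994)/(17295 - 23701) = ((-20 + sqrt(2))**2 + 2994)/(-6406) = (2994 + (-20 + sqrt(2))**2)*(-1/6406) = -1497/3203 - (-20 + sqrt(2))**2/6406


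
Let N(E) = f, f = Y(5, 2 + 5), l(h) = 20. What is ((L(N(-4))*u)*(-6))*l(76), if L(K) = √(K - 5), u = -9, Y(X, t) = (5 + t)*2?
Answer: 1080*√19 ≈ 4707.6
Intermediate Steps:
Y(X, t) = 10 + 2*t
f = 24 (f = 10 + 2*(2 + 5) = 10 + 2*7 = 10 + 14 = 24)
N(E) = 24
L(K) = √(-5 + K)
((L(N(-4))*u)*(-6))*l(76) = ((√(-5 + 24)*(-9))*(-6))*20 = ((√19*(-9))*(-6))*20 = (-9*√19*(-6))*20 = (54*√19)*20 = 1080*√19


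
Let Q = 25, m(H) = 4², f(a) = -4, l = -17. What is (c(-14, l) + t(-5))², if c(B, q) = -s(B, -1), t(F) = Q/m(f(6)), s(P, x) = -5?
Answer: 11025/256 ≈ 43.066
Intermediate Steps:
m(H) = 16
t(F) = 25/16
c(B, q) = 5 (c(B, q) = -1*(-5) = 5)
(c(-14, l) + t(-5))² = (5 + 25/16)² = (105/16)² = 11025/256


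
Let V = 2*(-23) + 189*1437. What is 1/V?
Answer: 1/271547 ≈ 3.6826e-6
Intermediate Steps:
V = 271547 (V = -46 + 271593 = 271547)
1/V = 1/271547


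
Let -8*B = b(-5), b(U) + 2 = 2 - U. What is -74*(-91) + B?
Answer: 53867/8 ≈ 6733.4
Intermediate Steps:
b(U) = -U (b(U) = -2 + (2 - U) = -U)
B = -5/8 (B = -(-1)*(-5)/8 = -1/8*5 = -5/8 ≈ -0.62500)
-74*(-91) + B = -74*(-91) - 5/8 = 6734 - 5/8 = 53867/8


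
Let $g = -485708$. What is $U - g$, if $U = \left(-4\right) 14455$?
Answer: $427888$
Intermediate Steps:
$U = -57820$
$U - g = -57820 - -485708 = -57820 + 485708 = 427888$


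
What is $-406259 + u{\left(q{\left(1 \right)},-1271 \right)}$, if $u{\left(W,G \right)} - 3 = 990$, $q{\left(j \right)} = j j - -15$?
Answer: $-405266$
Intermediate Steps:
$q{\left(j \right)} = 15 + j^{2}$ ($q{\left(j \right)} = j^{2} + 15 = 15 + j^{2}$)
$u{\left(W,G \right)} = 993$ ($u{\left(W,G \right)} = 3 + 990 = 993$)
$-406259 + u{\left(q{\left(1 \right)},-1271 \right)} = -406259 + 993 = -405266$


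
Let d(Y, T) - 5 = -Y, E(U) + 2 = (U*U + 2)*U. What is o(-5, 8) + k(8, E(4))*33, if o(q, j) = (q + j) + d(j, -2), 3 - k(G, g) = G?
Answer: -165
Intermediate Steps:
E(U) = -2 + U*(2 + U²) (E(U) = -2 + (U*U + 2)*U = -2 + (U² + 2)*U = -2 + (2 + U²)*U = -2 + U*(2 + U²))
d(Y, T) = 5 - Y
k(G, g) = 3 - G
o(q, j) = 5 + q (o(q, j) = (q + j) + (5 - j) = (j + q) + (5 - j) = 5 + q)
o(-5, 8) + k(8, E(4))*33 = (5 - 5) + (3 - 1*8)*33 = 0 + (3 - 8)*33 = 0 - 5*33 = 0 - 165 = -165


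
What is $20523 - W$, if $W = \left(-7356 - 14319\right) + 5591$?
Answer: $36607$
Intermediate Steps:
$W = -16084$ ($W = -21675 + 5591 = -16084$)
$20523 - W = 20523 - -16084 = 20523 + 16084 = 36607$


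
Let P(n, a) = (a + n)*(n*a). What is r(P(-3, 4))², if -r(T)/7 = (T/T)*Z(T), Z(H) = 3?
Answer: 441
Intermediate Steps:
P(n, a) = a*n*(a + n) (P(n, a) = (a + n)*(a*n) = a*n*(a + n))
r(T) = -21 (r(T) = -7*T/T*3 = -7*3 = -21)
r(P(-3, 4))² = (-21)² = 441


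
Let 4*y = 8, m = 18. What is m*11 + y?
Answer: 200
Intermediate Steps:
y = 2 (y = (¼)*8 = 2)
m*11 + y = 18*11 + 2 = 198 + 2 = 200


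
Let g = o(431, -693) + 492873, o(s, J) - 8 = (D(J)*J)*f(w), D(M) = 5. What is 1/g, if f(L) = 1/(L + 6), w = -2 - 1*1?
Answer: 1/491726 ≈ 2.0337e-6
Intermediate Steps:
w = -3 (w = -2 - 1 = -3)
f(L) = 1/(6 + L)
o(s, J) = 8 + 5*J/3 (o(s, J) = 8 + (5*J)/(6 - 3) = 8 + (5*J)/3 = 8 + (5*J)*(⅓) = 8 + 5*J/3)
g = 491726 (g = (8 + (5/3)*(-693)) + 492873 = (8 - 1155) + 492873 = -1147 + 492873 = 491726)
1/g = 1/491726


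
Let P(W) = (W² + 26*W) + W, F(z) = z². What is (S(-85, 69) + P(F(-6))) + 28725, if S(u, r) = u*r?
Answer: 25128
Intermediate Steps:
S(u, r) = r*u
P(W) = W² + 27*W
(S(-85, 69) + P(F(-6))) + 28725 = (69*(-85) + (-6)²*(27 + (-6)²)) + 28725 = (-5865 + 36*(27 + 36)) + 28725 = (-5865 + 36*63) + 28725 = (-5865 + 2268) + 28725 = -3597 + 28725 = 25128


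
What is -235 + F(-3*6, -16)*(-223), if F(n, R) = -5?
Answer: 880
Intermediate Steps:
-235 + F(-3*6, -16)*(-223) = -235 - 5*(-223) = -235 + 1115 = 880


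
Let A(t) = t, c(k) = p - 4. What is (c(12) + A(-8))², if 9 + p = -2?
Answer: 529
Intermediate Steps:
p = -11 (p = -9 - 2 = -11)
c(k) = -15 (c(k) = -11 - 4 = -15)
(c(12) + A(-8))² = (-15 - 8)² = (-23)² = 529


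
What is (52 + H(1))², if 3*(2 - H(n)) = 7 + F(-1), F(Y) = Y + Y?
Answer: 24649/9 ≈ 2738.8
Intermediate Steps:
F(Y) = 2*Y
H(n) = ⅓ (H(n) = 2 - (7 + 2*(-1))/3 = 2 - (7 - 2)/3 = 2 - ⅓*5 = 2 - 5/3 = ⅓)
(52 + H(1))² = (52 + ⅓)² = (157/3)² = 24649/9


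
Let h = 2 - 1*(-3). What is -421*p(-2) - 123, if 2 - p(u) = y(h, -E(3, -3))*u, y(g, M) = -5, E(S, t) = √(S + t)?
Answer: 3245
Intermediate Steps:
h = 5 (h = 2 + 3 = 5)
p(u) = 2 + 5*u (p(u) = 2 - (-5)*u = 2 + 5*u)
-421*p(-2) - 123 = -421*(2 + 5*(-2)) - 123 = -421*(2 - 10) - 123 = -421*(-8) - 123 = 3368 - 123 = 3245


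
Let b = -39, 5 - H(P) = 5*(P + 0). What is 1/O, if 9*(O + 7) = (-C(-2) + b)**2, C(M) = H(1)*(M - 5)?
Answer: 1/162 ≈ 0.0061728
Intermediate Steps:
H(P) = 5 - 5*P (H(P) = 5 - 5*(P + 0) = 5 - 5*P)
C(M) = 0 (C(M) = (5 - 5*1)*(M - 5) = (5 - 5)*(-5 + M) = 0*(-5 + M) = 0)
O = 162 (O = -7 + (-1*0 - 39)**2/9 = -7 + (0 - 39)**2/9 = -7 + (1/9)*(-39)**2 = -7 + (1/9)*1521 = -7 + 169 = 162)
1/O = 1/162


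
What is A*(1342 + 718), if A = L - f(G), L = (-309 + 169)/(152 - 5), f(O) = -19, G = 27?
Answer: 780740/21 ≈ 37178.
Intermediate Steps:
L = -20/21 (L = -140/147 = -140*1/147 = -20/21 ≈ -0.95238)
A = 379/21 (A = -20/21 - 1*(-19) = -20/21 + 19 = 379/21 ≈ 18.048)
A*(1342 + 718) = 379*(1342 + 718)/21 = (379/21)*2060 = 780740/21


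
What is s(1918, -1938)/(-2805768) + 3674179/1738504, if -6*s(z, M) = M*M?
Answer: 24993754753/10697015112 ≈ 2.3365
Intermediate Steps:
s(z, M) = -M²/6 (s(z, M) = -M*M/6 = -M²/6)
s(1918, -1938)/(-2805768) + 3674179/1738504 = -⅙*(-1938)²/(-2805768) + 3674179/1738504 = -⅙*3755844*(-1/2805768) + 3674179*(1/1738504) = -625974*(-1/2805768) + 3674179/1738504 = 5491/24612 + 3674179/1738504 = 24993754753/10697015112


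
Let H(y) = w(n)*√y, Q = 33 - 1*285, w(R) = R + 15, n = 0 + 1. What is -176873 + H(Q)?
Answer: -176873 + 96*I*√7 ≈ -1.7687e+5 + 253.99*I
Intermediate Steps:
n = 1
w(R) = 15 + R
Q = -252 (Q = 33 - 285 = -252)
H(y) = 16*√y (H(y) = (15 + 1)*√y = 16*√y)
-176873 + H(Q) = -176873 + 16*√(-252) = -176873 + 16*(6*I*√7) = -176873 + 96*I*√7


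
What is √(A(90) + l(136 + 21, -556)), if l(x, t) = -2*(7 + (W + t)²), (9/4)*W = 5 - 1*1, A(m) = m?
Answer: 2*I*√12438533/9 ≈ 783.74*I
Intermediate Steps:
W = 16/9 (W = 4*(5 - 1*1)/9 = 4*(5 - 1)/9 = (4/9)*4 = 16/9 ≈ 1.7778)
l(x, t) = -14 - 2*(16/9 + t)² (l(x, t) = -2*(7 + (16/9 + t)²) = -14 - 2*(16/9 + t)²)
√(A(90) + l(136 + 21, -556)) = √(90 + (-14 - 2*(16 + 9*(-556))²/81)) = √(90 + (-14 - 2*(16 - 5004)²/81)) = √(90 + (-14 - 2/81*(-4988)²)) = √(90 + (-14 - 2/81*24880144)) = √(90 + (-14 - 49760288/81)) = √(90 - 49761422/81) = √(-49754132/81) = 2*I*√12438533/9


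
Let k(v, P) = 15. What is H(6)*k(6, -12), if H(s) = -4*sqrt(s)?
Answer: -60*sqrt(6) ≈ -146.97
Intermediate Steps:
H(6)*k(6, -12) = -4*sqrt(6)*15 = -60*sqrt(6)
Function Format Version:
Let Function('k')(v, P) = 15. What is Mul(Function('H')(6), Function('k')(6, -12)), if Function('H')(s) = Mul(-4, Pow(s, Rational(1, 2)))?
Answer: Mul(-60, Pow(6, Rational(1, 2))) ≈ -146.97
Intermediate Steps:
Mul(Function('H')(6), Function('k')(6, -12)) = Mul(Mul(-4, Pow(6, Rational(1, 2))), 15) = Mul(-60, Pow(6, Rational(1, 2)))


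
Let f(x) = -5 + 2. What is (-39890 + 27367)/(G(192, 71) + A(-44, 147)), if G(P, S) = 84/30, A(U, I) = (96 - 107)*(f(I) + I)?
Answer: 62615/7906 ≈ 7.9199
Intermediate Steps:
f(x) = -3
A(U, I) = 33 - 11*I (A(U, I) = (96 - 107)*(-3 + I) = -11*(-3 + I) = 33 - 11*I)
G(P, S) = 14/5 (G(P, S) = 84*(1/30) = 14/5)
(-39890 + 27367)/(G(192, 71) + A(-44, 147)) = (-39890 + 27367)/(14/5 + (33 - 11*147)) = -12523/(14/5 + (33 - 1617)) = -12523/(14/5 - 1584) = -12523/(-7906/5) = -12523*(-5/7906) = 62615/7906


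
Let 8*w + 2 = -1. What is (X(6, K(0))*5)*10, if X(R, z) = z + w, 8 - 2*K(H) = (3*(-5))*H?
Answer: 725/4 ≈ 181.25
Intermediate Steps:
K(H) = 4 + 15*H/2 (K(H) = 4 - 3*(-5)*H/2 = 4 - (-15)*H/2 = 4 + 15*H/2)
w = -3/8 (w = -¼ + (⅛)*(-1) = -¼ - ⅛ = -3/8 ≈ -0.37500)
X(R, z) = -3/8 + z (X(R, z) = z - 3/8 = -3/8 + z)
(X(6, K(0))*5)*10 = ((-3/8 + (4 + (15/2)*0))*5)*10 = ((-3/8 + (4 + 0))*5)*10 = ((-3/8 + 4)*5)*10 = ((29/8)*5)*10 = (145/8)*10 = 725/4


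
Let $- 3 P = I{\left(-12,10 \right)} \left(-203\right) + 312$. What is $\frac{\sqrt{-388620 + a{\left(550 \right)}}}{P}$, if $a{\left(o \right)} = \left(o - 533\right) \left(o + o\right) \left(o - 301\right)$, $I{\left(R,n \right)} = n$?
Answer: $\frac{6 \sqrt{266730}}{859} \approx 3.6074$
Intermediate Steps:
$a{\left(o \right)} = 2 o \left(-533 + o\right) \left(-301 + o\right)$ ($a{\left(o \right)} = \left(-533 + o\right) 2 o \left(-301 + o\right) = 2 o \left(-533 + o\right) \left(-301 + o\right)$)
$P = \frac{1718}{3}$ ($P = - \frac{10 \left(-203\right) + 312}{3} = - \frac{-2030 + 312}{3} = \left(- \frac{1}{3}\right) \left(-1718\right) = \frac{1718}{3} \approx 572.67$)
$\frac{\sqrt{-388620 + a{\left(550 \right)}}}{P} = \frac{\sqrt{-388620 + 2 \cdot 550 \left(160433 + 550^{2} - 458700\right)}}{\frac{1718}{3}} = \sqrt{-388620 + 2 \cdot 550 \left(160433 + 302500 - 458700\right)} \frac{3}{1718} = \sqrt{-388620 + 2 \cdot 550 \cdot 4233} \cdot \frac{3}{1718} = \sqrt{-388620 + 4656300} \cdot \frac{3}{1718} = \sqrt{4267680} \cdot \frac{3}{1718} = 4 \sqrt{266730} \cdot \frac{3}{1718} = \frac{6 \sqrt{266730}}{859}$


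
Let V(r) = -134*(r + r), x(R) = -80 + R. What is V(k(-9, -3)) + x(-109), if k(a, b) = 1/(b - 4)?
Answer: -1055/7 ≈ -150.71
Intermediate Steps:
k(a, b) = 1/(-4 + b)
V(r) = -268*r
V(k(-9, -3)) + x(-109) = -268/(-4 - 3) + (-80 - 109) = -268/(-7) - 189 = -268*(-⅐) - 189 = 268/7 - 189 = -1055/7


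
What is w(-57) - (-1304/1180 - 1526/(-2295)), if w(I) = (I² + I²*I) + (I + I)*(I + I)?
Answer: -4575268868/27081 ≈ -1.6895e+5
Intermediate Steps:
w(I) = I³ + 5*I² (w(I) = (I² + I³) + (2*I)*(2*I) = (I² + I³) + 4*I² = I³ + 5*I²)
w(-57) - (-1304/1180 - 1526/(-2295)) = (-57)²*(5 - 57) - (-1304/1180 - 1526/(-2295)) = 3249*(-52) - (-1304*1/1180 - 1526*(-1/2295)) = -168948 - (-326/295 + 1526/2295) = -168948 - 1*(-11920/27081) = -168948 + 11920/27081 = -4575268868/27081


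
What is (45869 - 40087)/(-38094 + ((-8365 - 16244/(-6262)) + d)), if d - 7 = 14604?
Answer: -291991/1608193 ≈ -0.18156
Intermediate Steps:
d = 14611 (d = 7 + 14604 = 14611)
(45869 - 40087)/(-38094 + ((-8365 - 16244/(-6262)) + d)) = (45869 - 40087)/(-38094 + ((-8365 - 16244/(-6262)) + 14611)) = 5782/(-38094 + ((-8365 - 16244*(-1/6262)) + 14611)) = 5782/(-38094 + ((-8365 + 262/101) + 14611)) = 5782/(-38094 + (-844603/101 + 14611)) = 5782/(-38094 + 631108/101) = 5782/(-3216386/101) = 5782*(-101/3216386) = -291991/1608193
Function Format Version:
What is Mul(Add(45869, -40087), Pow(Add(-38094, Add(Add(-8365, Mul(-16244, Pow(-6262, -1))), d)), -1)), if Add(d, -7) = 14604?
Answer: Rational(-291991, 1608193) ≈ -0.18156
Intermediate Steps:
d = 14611 (d = Add(7, 14604) = 14611)
Mul(Add(45869, -40087), Pow(Add(-38094, Add(Add(-8365, Mul(-16244, Pow(-6262, -1))), d)), -1)) = Mul(Add(45869, -40087), Pow(Add(-38094, Add(Add(-8365, Mul(-16244, Pow(-6262, -1))), 14611)), -1)) = Mul(5782, Pow(Add(-38094, Add(Add(-8365, Mul(-16244, Rational(-1, 6262))), 14611)), -1)) = Mul(5782, Pow(Add(-38094, Add(Add(-8365, Rational(262, 101)), 14611)), -1)) = Mul(5782, Pow(Add(-38094, Add(Rational(-844603, 101), 14611)), -1)) = Mul(5782, Pow(Add(-38094, Rational(631108, 101)), -1)) = Mul(5782, Pow(Rational(-3216386, 101), -1)) = Mul(5782, Rational(-101, 3216386)) = Rational(-291991, 1608193)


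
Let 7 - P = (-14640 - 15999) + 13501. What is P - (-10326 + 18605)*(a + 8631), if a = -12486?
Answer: 31932690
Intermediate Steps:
P = 17145 (P = 7 - ((-14640 - 15999) + 13501) = 7 - (-30639 + 13501) = 7 - 1*(-17138) = 7 + 17138 = 17145)
P - (-10326 + 18605)*(a + 8631) = 17145 - (-10326 + 18605)*(-12486 + 8631) = 17145 - 8279*(-3855) = 17145 - 1*(-31915545) = 17145 + 31915545 = 31932690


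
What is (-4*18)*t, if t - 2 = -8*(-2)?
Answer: -1296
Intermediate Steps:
t = 18 (t = 2 - 8*(-2) = 2 + 16 = 18)
(-4*18)*t = -4*18*18 = -72*18 = -1296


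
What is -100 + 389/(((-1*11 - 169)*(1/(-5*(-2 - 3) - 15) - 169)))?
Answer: -3039811/30402 ≈ -99.987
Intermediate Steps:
-100 + 389/(((-1*11 - 169)*(1/(-5*(-2 - 3) - 15) - 169))) = -100 + 389/(((-11 - 169)*(1/(-5*(-5) - 15) - 169))) = -100 + 389/((-180*(1/(25 - 15) - 169))) = -100 + 389/((-180*(1/10 - 169))) = -100 + 389/((-180*(-1689/10))) = -100 + 389/30402 = -3039811/30402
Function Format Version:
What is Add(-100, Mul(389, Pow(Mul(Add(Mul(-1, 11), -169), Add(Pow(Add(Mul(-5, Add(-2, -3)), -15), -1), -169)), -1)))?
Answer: Rational(-3039811, 30402) ≈ -99.987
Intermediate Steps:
Add(-100, Mul(389, Pow(Mul(Add(Mul(-1, 11), -169), Add(Pow(Add(Mul(-5, Add(-2, -3)), -15), -1), -169)), -1))) = Add(-100, Mul(389, Pow(Mul(Add(-11, -169), Add(Pow(Add(Mul(-5, -5), -15), -1), -169)), -1))) = Add(-100, Mul(389, Pow(Mul(-180, Add(Pow(Add(25, -15), -1), -169)), -1))) = Add(-100, Mul(389, Pow(Mul(-180, Add(Pow(10, -1), -169)), -1))) = Add(-100, Mul(389, Pow(Mul(-180, Add(Rational(1, 10), -169)), -1))) = Add(-100, Mul(389, Pow(Mul(-180, Rational(-1689, 10)), -1))) = Add(-100, Mul(389, Pow(30402, -1))) = Add(-100, Mul(389, Rational(1, 30402))) = Add(-100, Rational(389, 30402)) = Rational(-3039811, 30402)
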